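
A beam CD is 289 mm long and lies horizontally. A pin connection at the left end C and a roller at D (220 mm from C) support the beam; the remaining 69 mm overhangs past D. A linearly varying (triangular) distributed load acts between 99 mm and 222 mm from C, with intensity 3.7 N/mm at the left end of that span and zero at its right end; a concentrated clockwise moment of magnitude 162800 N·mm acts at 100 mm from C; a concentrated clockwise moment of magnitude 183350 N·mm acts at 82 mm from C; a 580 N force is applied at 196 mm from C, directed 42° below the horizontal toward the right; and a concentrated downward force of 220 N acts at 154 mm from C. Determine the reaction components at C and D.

C_x = -431.0 N, C_y = -1382 N, D_y = 2218 N

Resultant of the triangular load: ½ × 3.7 × 123 = 227.55 N, acting at 140 mm from C (one-third of the span from the peak).
Taking moments about C: D_y·220 − (½·3.7·123)·140 − 162800 − 183350 − 580·sin42°·196 − 220·154 = 0 → D_y = 487954/220 = 2217.97 ≈ 2218 N.
ΣF_y = 0: C_y + 2217.97 − ½·3.7·123 − 580·sin42° − 220 = 0 → C_y = -1382 N.
ΣF_x = 0: C_x + 580·cos42° = 0 → C_x = -431.0 N.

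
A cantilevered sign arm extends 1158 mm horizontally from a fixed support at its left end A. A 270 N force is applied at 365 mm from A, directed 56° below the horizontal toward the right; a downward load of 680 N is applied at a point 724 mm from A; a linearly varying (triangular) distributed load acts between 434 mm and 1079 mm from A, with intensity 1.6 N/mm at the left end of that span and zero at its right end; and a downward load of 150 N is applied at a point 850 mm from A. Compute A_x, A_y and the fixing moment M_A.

Resultant of the triangular load: ½ × 1.6 × 645 = 516 N, acting at 649 mm from A (one-third of the span from the peak).
ΣF_x = 0: A_x + 270·cos56° = 0 → A_x = -151.0 N.
ΣF_y = 0: A_y − 270·sin56° − 680 − ½·1.6·645 − 150 = 0 → A_y = 1570 N.
ΣM about A: M_A − 270·sin56°·365 − 680·724 − (½·1.6·645)·649 − 150·850 = 0 → M_A = 1036000 N·mm.

A_x = -151.0 N, A_y = 1570 N, M_A = 1036000 N·mm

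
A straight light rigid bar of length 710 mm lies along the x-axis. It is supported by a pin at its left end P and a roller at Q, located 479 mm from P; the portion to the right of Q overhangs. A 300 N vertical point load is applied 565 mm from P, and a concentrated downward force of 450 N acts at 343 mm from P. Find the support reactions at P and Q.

P_x = 0, P_y = 73.90 N, Q_y = 676.1 N

ΣM about P: Q_y·479 − 300·565 − 450·343 = 0 → Q_y = 323850/479 = 676.096 ≈ 676.1 N.
ΣF_y = 0: P_y + 676.096 − 300 − 450 = 0 → P_y = 73.90 N.
ΣF_x = 0: no horizontal applied forces, so P_x = 0.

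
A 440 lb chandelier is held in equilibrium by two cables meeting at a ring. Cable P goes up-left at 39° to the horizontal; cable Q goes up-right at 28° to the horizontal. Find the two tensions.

ΣF_x = 0: −T_P·cos39° + T_Q·cos28° = 0 → T_Q = 0.880172·T_P.
ΣF_y = 0: T_P·sin39° + T_Q·sin28° = 440.
Substitute: T_P·(0.62932 + 0.880172·0.469472) = 440 → T_P = 422.048 ≈ 422.0 lb.
Then T_Q = 0.880172 × 422.048 = 371.5 lb.

T_P = 422.0 lb, T_Q = 371.5 lb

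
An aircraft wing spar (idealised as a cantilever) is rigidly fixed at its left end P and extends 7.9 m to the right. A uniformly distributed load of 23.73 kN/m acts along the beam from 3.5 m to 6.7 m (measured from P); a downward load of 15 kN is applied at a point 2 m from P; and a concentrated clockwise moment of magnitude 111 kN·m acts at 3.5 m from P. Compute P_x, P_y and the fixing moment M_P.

Resultant of the distributed load: 23.73 × 3.2 = 75.936 kN at 5.1 m from P.
ΣF_x = 0: P_x = 0.
ΣF_y = 0: P_y − 23.73·3.2 − 15 = 0 → P_y = 90.94 kN.
ΣM about P: M_P − (23.73·3.2)·5.1 − 15·2 − 111 = 0 → M_P = 528.3 kN·m.

P_x = 0, P_y = 90.94 kN, M_P = 528.3 kN·m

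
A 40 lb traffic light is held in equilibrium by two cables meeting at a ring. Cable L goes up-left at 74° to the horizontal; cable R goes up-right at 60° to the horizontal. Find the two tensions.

T_L = 27.80 lb, T_R = 15.33 lb

ΣF_x = 0: −T_L·cos74° + T_R·cos60° = 0 → T_R = 0.551275·T_L.
ΣF_y = 0: T_L·sin74° + T_R·sin60° = 40.
Substitute: T_L·(0.961262 + 0.551275·0.866025) = 40 → T_L = 27.8033 ≈ 27.80 lb.
Then T_R = 0.551275 × 27.8033 = 15.33 lb.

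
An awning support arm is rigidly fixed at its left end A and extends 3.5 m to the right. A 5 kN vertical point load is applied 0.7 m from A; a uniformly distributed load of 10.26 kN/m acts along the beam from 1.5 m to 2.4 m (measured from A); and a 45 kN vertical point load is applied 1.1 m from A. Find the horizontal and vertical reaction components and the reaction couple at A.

A_x = 0, A_y = 59.23 kN, M_A = 71.01 kN·m

Resultant of the distributed load: 10.26 × 0.9 = 9.234 kN at 1.95 m from A.
ΣF_x = 0: A_x = 0.
ΣF_y = 0: A_y − 5 − 10.26·0.9 − 45 = 0 → A_y = 59.23 kN.
ΣM about A: M_A − 5·0.7 − (10.26·0.9)·1.95 − 45·1.1 = 0 → M_A = 71.01 kN·m.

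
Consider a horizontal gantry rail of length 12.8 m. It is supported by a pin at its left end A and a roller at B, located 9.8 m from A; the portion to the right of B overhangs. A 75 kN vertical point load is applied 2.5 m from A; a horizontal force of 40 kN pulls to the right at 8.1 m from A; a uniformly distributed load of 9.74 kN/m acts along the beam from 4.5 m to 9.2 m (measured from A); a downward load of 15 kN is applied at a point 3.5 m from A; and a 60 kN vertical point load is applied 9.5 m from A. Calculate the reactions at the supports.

A_x = -40.00 kN, A_y = 81.13 kN, B_y = 114.7 kN

Resultant of the distributed load: 9.74 × 4.7 = 45.778 kN at 6.85 m from A.
ΣM about A: B_y·9.8 − 75·2.5 − (9.74·4.7)·6.85 − 15·3.5 − 60·9.5 = 0 → B_y = 1123.5793/9.8 = 114.651 ≈ 114.7 kN.
ΣF_y = 0: A_y + 114.651 − 75 − 9.74·4.7 − 15 − 60 = 0 → A_y = 81.13 kN.
ΣF_x = 0: A_x + 40 = 0 → A_x = -40.00 kN.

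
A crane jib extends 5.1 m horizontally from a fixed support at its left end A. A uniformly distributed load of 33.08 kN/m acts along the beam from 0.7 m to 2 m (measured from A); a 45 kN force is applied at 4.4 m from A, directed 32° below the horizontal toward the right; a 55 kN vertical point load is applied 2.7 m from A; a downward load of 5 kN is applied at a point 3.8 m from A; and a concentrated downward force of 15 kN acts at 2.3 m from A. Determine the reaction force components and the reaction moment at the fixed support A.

A_x = -38.16 kN, A_y = 141.9 kN, M_A = 365.0 kN·m

Resultant of the distributed load: 33.08 × 1.3 = 43.004 kN at 1.35 m from A.
ΣF_x = 0: A_x + 45·cos32° = 0 → A_x = -38.16 kN.
ΣF_y = 0: A_y − 33.08·1.3 − 45·sin32° − 55 − 5 − 15 = 0 → A_y = 141.9 kN.
ΣM about A: M_A − (33.08·1.3)·1.35 − 45·sin32°·4.4 − 55·2.7 − 5·3.8 − 15·2.3 = 0 → M_A = 365.0 kN·m.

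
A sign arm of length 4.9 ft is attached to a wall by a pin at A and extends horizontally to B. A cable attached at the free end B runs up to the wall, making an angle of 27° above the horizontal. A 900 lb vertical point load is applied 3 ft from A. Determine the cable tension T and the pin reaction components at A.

ΣM about A: T·sin27°·4.9 − 900·3 = 0 → T = 2700/(4.9·0.45399) = 1213.73 ≈ 1214 lb.
ΣF_x = 0: A_x − T·cos27° = 0 → A_x = 1213.73 × 0.891007 = 1081 lb.
ΣF_y = 0: A_y + T·sin27° − 900 = 0 → A_y = 900 − 1213.73 × 0.45399 = 349.0 lb.

T = 1214 lb, A_x = 1081 lb, A_y = 349.0 lb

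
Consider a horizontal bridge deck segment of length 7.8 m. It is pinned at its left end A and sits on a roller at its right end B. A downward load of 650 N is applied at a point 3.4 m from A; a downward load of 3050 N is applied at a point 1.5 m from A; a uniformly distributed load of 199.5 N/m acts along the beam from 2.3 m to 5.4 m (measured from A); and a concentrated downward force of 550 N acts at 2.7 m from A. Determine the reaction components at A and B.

A_x = 0, A_y = 3503 N, B_y = 1366 N

Resultant of the distributed load: 199.5 × 3.1 = 618.45 N at 3.85 m from A.
Moments about A: B_y·7.8 − 650·3.4 − 3050·1.5 − (199.5·3.1)·3.85 − 550·2.7 = 0 → B_y = 10651.0325/7.8 = 1365.52 ≈ 1366 N.
ΣF_y = 0: A_y + 1365.52 − 650 − 3050 − 199.5·3.1 − 550 = 0 → A_y = 3503 N.
ΣF_x = 0: no horizontal applied forces, so A_x = 0.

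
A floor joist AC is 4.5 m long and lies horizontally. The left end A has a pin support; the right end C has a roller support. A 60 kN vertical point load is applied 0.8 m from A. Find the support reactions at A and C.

Taking moments about A: C_y·4.5 − 60·0.8 = 0 → C_y = 48/4.5 = 10.6667 ≈ 10.67 kN.
ΣF_y = 0: A_y + 10.6667 − 60 = 0 → A_y = 49.33 kN.
ΣF_x = 0: no horizontal applied forces, so A_x = 0.

A_x = 0, A_y = 49.33 kN, C_y = 10.67 kN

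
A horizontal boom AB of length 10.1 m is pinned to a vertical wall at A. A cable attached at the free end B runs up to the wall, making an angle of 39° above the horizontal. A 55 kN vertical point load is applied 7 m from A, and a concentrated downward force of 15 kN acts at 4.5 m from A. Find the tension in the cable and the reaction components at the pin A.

T = 71.19 kN, A_x = 55.33 kN, A_y = 25.20 kN

ΣM about A: T·sin39°·10.1 − 55·7 − 15·4.5 = 0 → T = 452.5/(10.1·0.62932) = 71.1911 ≈ 71.19 kN.
ΣF_x = 0: A_x − T·cos39° = 0 → A_x = 71.1911 × 0.777146 = 55.33 kN.
ΣF_y = 0: A_y + T·sin39° − 55 − 15 = 0 → A_y = 70 − 71.1911 × 0.62932 = 25.20 kN.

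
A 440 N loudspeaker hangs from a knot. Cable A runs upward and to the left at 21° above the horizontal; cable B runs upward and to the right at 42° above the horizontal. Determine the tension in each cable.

T_A = 367.0 N, T_B = 461.0 N

ΣF_x = 0: −T_A·cos21° + T_B·cos42° = 0 → T_B = 1.25626·T_A.
ΣF_y = 0: T_A·sin21° + T_B·sin42° = 440.
Substitute: T_A·(0.358368 + 1.25626·0.669131) = 440 → T_A = 366.982 ≈ 367.0 N.
Then T_B = 1.25626 × 366.982 = 461.0 N.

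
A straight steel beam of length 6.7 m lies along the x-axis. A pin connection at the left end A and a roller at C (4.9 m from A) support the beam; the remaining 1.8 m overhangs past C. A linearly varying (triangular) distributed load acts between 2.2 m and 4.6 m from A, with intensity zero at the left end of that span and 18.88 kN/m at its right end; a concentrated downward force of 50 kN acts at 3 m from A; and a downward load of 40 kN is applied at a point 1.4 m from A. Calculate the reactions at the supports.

Resultant of the triangular load: ½ × 18.88 × 2.4 = 22.656 kN, acting at 3.8 m from A (one-third of the span from the peak).
ΣM about A: C_y·4.9 − (½·18.88·2.4)·3.8 − 50·3 − 40·1.4 = 0 → C_y = 292.0928/4.9 = 59.6108 ≈ 59.61 kN.
ΣF_y = 0: A_y + 59.6108 − ½·18.88·2.4 − 50 − 40 = 0 → A_y = 53.05 kN.
ΣF_x = 0: no horizontal applied forces, so A_x = 0.

A_x = 0, A_y = 53.05 kN, C_y = 59.61 kN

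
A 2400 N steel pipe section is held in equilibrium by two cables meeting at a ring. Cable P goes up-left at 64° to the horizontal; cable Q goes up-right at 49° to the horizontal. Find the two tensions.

ΣF_x = 0: −T_P·cos64° + T_Q·cos49° = 0 → T_Q = 0.668189·T_P.
ΣF_y = 0: T_P·sin64° + T_Q·sin49° = 2400.
Substitute: T_P·(0.898794 + 0.668189·0.75471) = 2400 → T_P = 1710.52 ≈ 1711 N.
Then T_Q = 0.668189 × 1710.52 = 1143 N.

T_P = 1711 N, T_Q = 1143 N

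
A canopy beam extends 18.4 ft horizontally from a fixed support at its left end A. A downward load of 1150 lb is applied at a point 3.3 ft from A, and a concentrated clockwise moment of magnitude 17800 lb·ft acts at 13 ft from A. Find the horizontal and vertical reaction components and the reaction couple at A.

ΣF_x = 0: A_x = 0.
ΣF_y = 0: A_y − 1150 = 0 → A_y = 1150 lb.
ΣM about A: M_A − 1150·3.3 − 17800 = 0 → M_A = 21600 lb·ft.

A_x = 0, A_y = 1150 lb, M_A = 21600 lb·ft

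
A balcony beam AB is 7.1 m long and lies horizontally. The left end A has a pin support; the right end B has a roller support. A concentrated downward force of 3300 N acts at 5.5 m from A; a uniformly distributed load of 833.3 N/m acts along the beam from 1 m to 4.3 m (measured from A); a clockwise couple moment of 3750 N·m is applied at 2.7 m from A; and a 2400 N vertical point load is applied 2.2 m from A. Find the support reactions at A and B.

Resultant of the distributed load: 833.3 × 3.3 = 2749.89 N at 2.65 m from A.
Moments about A: B_y·7.1 − 3300·5.5 − (833.3·3.3)·2.65 − 3750 − 2400·2.2 = 0 → B_y = 34467.2085/7.1 = 4854.54 ≈ 4855 N.
ΣF_y = 0: A_y + 4854.54 − 3300 − 833.3·3.3 − 2400 = 0 → A_y = 3595 N.
ΣF_x = 0: no horizontal applied forces, so A_x = 0.

A_x = 0, A_y = 3595 N, B_y = 4855 N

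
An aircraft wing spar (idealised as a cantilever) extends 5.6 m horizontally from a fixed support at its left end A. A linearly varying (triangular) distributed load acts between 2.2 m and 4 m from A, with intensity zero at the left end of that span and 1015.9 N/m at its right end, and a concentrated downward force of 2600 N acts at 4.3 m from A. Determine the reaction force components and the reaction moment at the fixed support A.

A_x = 0, A_y = 3514 N, M_A = 14290 N·m

Resultant of the triangular load: ½ × 1015.9 × 1.8 = 914.31 N, acting at 3.4 m from A (one-third of the span from the peak).
ΣF_x = 0: A_x = 0.
ΣF_y = 0: A_y − ½·1015.9·1.8 − 2600 = 0 → A_y = 3514 N.
ΣM about A: M_A − (½·1015.9·1.8)·3.4 − 2600·4.3 = 0 → M_A = 14290 N·m.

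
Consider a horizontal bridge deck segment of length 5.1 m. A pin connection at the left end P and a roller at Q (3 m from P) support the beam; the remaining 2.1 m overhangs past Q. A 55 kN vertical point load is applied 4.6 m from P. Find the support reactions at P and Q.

P_x = 0, P_y = -29.33 kN, Q_y = 84.33 kN

ΣM about P: Q_y·3 − 55·4.6 = 0 → Q_y = 253/3 = 84.3333 ≈ 84.33 kN.
ΣF_y = 0: P_y + 84.3333 − 55 = 0 → P_y = -29.33 kN.
ΣF_x = 0: no horizontal applied forces, so P_x = 0.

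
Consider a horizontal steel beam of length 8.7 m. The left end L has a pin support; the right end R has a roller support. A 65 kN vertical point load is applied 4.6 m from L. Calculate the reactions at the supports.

L_x = 0, L_y = 30.63 kN, R_y = 34.37 kN

Taking moments about L: R_y·8.7 − 65·4.6 = 0 → R_y = 299/8.7 = 34.3678 ≈ 34.37 kN.
ΣF_y = 0: L_y + 34.3678 − 65 = 0 → L_y = 30.63 kN.
ΣF_x = 0: no horizontal applied forces, so L_x = 0.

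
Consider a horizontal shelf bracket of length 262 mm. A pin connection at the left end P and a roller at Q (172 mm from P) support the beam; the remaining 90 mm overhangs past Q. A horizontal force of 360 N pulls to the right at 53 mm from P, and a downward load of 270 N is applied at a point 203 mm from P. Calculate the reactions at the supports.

Moments about P: Q_y·172 − 270·203 = 0 → Q_y = 54810/172 = 318.663 ≈ 318.7 N.
ΣF_y = 0: P_y + 318.663 − 270 = 0 → P_y = -48.66 N.
ΣF_x = 0: P_x + 360 = 0 → P_x = -360.0 N.

P_x = -360.0 N, P_y = -48.66 N, Q_y = 318.7 N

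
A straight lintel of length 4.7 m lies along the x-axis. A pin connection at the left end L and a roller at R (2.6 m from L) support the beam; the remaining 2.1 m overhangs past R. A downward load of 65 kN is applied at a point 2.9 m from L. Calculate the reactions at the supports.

L_x = 0, L_y = -7.500 kN, R_y = 72.50 kN

ΣM about L: R_y·2.6 − 65·2.9 = 0 → R_y = 188.5/2.6 = 72.50 kN.
ΣF_y = 0: L_y + 72.5 − 65 = 0 → L_y = -7.500 kN.
ΣF_x = 0: no horizontal applied forces, so L_x = 0.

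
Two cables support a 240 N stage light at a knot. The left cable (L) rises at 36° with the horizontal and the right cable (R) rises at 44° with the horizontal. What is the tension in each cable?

ΣF_x = 0: −T_L·cos36° + T_R·cos44° = 0 → T_R = 1.12467·T_L.
ΣF_y = 0: T_L·sin36° + T_R·sin44° = 240.
Substitute: T_L·(0.587785 + 1.12467·0.694658) = 240 → T_L = 175.305 ≈ 175.3 N.
Then T_R = 1.12467 × 175.305 = 197.2 N.

T_L = 175.3 N, T_R = 197.2 N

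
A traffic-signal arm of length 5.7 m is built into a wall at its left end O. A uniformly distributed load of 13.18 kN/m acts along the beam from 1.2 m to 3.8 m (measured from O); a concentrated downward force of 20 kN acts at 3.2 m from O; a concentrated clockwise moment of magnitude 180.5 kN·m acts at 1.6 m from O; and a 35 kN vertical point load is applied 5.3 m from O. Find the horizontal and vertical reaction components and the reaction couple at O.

Resultant of the distributed load: 13.18 × 2.6 = 34.268 kN at 2.5 m from O.
ΣF_x = 0: O_x = 0.
ΣF_y = 0: O_y − 13.18·2.6 − 20 − 35 = 0 → O_y = 89.27 kN.
ΣM about O: M_O − (13.18·2.6)·2.5 − 20·3.2 − 180.5 − 35·5.3 = 0 → M_O = 515.7 kN·m.

O_x = 0, O_y = 89.27 kN, M_O = 515.7 kN·m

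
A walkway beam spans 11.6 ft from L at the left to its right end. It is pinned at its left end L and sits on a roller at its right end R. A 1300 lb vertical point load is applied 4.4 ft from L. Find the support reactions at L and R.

Taking moments about L: R_y·11.6 − 1300·4.4 = 0 → R_y = 5720/11.6 = 493.103 ≈ 493.1 lb.
ΣF_y = 0: L_y + 493.103 − 1300 = 0 → L_y = 806.9 lb.
ΣF_x = 0: no horizontal applied forces, so L_x = 0.

L_x = 0, L_y = 806.9 lb, R_y = 493.1 lb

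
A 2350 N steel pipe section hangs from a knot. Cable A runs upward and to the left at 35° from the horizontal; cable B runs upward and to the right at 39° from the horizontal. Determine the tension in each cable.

ΣF_x = 0: −T_A·cos35° + T_B·cos39° = 0 → T_B = 1.05405·T_A.
ΣF_y = 0: T_A·sin35° + T_B·sin39° = 2350.
Substitute: T_A·(0.573576 + 1.05405·0.62932) = 2350 → T_A = 1899.89 ≈ 1900 N.
Then T_B = 1.05405 × 1899.89 = 2003 N.

T_A = 1900 N, T_B = 2003 N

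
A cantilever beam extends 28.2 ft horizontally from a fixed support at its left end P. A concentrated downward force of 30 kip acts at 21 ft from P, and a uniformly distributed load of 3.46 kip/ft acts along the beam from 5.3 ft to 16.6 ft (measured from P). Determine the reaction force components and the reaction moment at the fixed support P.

Resultant of the distributed load: 3.46 × 11.3 = 39.098 kip at 10.95 ft from P.
ΣF_x = 0: P_x = 0.
ΣF_y = 0: P_y − 30 − 3.46·11.3 = 0 → P_y = 69.10 kip.
ΣM about P: M_P − 30·21 − (3.46·11.3)·10.95 = 0 → M_P = 1058 kip·ft.

P_x = 0, P_y = 69.10 kip, M_P = 1058 kip·ft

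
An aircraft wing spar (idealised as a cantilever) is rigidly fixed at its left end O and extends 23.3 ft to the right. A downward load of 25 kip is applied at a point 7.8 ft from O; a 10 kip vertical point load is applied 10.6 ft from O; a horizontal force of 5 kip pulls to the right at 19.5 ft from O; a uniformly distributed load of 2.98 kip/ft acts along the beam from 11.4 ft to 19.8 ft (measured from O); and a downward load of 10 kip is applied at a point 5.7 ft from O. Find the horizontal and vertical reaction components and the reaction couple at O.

Resultant of the distributed load: 2.98 × 8.4 = 25.032 kip at 15.6 ft from O.
ΣF_x = 0: O_x + 5 = 0 → O_x = -5.000 kip.
ΣF_y = 0: O_y − 25 − 10 − 2.98·8.4 − 10 = 0 → O_y = 70.03 kip.
ΣM about O: M_O − 25·7.8 − 10·10.6 − (2.98·8.4)·15.6 − 10·5.7 = 0 → M_O = 748.5 kip·ft.

O_x = -5.000 kip, O_y = 70.03 kip, M_O = 748.5 kip·ft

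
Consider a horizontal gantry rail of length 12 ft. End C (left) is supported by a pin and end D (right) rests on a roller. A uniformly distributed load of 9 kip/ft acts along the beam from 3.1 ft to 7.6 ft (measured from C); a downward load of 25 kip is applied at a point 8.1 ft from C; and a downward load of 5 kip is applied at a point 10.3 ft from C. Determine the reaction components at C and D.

C_x = 0, C_y = 31.28 kip, D_y = 39.22 kip

Resultant of the distributed load: 9 × 4.5 = 40.5 kip at 5.35 ft from C.
ΣM about C: D_y·12 − (9·4.5)·5.35 − 25·8.1 − 5·10.3 = 0 → D_y = 470.675/12 = 39.2229 ≈ 39.22 kip.
ΣF_y = 0: C_y + 39.2229 − 9·4.5 − 25 − 5 = 0 → C_y = 31.28 kip.
ΣF_x = 0: no horizontal applied forces, so C_x = 0.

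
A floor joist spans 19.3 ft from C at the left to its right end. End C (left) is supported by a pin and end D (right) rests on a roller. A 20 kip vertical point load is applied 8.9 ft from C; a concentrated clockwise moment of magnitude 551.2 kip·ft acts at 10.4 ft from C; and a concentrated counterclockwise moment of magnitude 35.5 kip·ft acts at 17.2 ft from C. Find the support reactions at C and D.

C_x = 0, C_y = -15.94 kip, D_y = 35.94 kip

Moments about C: D_y·19.3 − 20·8.9 − 551.2 + 35.5 = 0 → D_y = 693.7/19.3 = 35.943 ≈ 35.94 kip.
ΣF_y = 0: C_y + 35.943 − 20 = 0 → C_y = -15.94 kip.
ΣF_x = 0: no horizontal applied forces, so C_x = 0.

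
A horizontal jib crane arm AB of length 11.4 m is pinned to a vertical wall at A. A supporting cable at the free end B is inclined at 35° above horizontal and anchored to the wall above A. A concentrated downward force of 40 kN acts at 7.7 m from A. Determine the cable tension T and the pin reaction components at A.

ΣM about A: T·sin35°·11.4 − 40·7.7 = 0 → T = 308/(11.4·0.573576) = 47.1037 ≈ 47.10 kN.
ΣF_x = 0: A_x − T·cos35° = 0 → A_x = 47.1037 × 0.819152 = 38.59 kN.
ΣF_y = 0: A_y + T·sin35° − 40 = 0 → A_y = 40 − 47.1037 × 0.573576 = 12.98 kN.

T = 47.10 kN, A_x = 38.59 kN, A_y = 12.98 kN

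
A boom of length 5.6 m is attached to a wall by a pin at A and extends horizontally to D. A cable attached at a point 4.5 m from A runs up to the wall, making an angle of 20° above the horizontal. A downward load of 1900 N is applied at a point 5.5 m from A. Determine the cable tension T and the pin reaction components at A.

ΣM about A: T·sin20°·4.5 − 1900·5.5 = 0 → T = 10450/(4.5·0.34202) = 6789.73 ≈ 6790 N.
ΣF_x = 0: A_x − T·cos20° = 0 → A_x = 6789.73 × 0.939693 = 6380 N.
ΣF_y = 0: A_y + T·sin20° − 1900 = 0 → A_y = 1900 − 6789.73 × 0.34202 = -422.2 N.

T = 6790 N, A_x = 6380 N, A_y = -422.2 N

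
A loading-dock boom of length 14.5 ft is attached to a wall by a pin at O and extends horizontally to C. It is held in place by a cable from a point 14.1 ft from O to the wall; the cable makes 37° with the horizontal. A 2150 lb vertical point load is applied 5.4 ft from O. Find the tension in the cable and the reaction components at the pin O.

T = 1368 lb, O_x = 1093 lb, O_y = 1327 lb

ΣM about O: T·sin37°·14.1 − 2150·5.4 = 0 → T = 11610/(14.1·0.601815) = 1368.2 ≈ 1368 lb.
ΣF_x = 0: O_x − T·cos37° = 0 → O_x = 1368.2 × 0.798636 = 1093 lb.
ΣF_y = 0: O_y + T·sin37° − 2150 = 0 → O_y = 2150 − 1368.2 × 0.601815 = 1327 lb.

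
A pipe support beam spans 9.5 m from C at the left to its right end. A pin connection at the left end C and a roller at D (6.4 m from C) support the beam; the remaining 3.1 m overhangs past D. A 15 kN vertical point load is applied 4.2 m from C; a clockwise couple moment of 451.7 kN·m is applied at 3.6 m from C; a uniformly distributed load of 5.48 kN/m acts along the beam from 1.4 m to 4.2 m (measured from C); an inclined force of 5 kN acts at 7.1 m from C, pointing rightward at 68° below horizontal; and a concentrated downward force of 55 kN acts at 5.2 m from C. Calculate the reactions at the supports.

C_x = -1.873 kN, C_y = -46.99 kN, D_y = 137.0 kN

Resultant of the distributed load: 5.48 × 2.8 = 15.344 kN at 2.8 m from C.
Moments about C: D_y·6.4 − 15·4.2 − 451.7 − (5.48·2.8)·2.8 − 5·sin68°·7.1 − 55·5.2 = 0 → D_y = 876.578/6.4 = 136.965 ≈ 137.0 kN.
ΣF_y = 0: C_y + 136.965 − 15 − 5.48·2.8 − 5·sin68° − 55 = 0 → C_y = -46.99 kN.
ΣF_x = 0: C_x + 5·cos68° = 0 → C_x = -1.873 kN.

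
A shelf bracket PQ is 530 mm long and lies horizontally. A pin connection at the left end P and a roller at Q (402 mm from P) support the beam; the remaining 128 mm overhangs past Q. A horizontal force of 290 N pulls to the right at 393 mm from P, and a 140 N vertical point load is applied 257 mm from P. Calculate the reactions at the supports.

Moments about P: Q_y·402 − 140·257 = 0 → Q_y = 35980/402 = 89.5025 ≈ 89.50 N.
ΣF_y = 0: P_y + 89.5025 − 140 = 0 → P_y = 50.50 N.
ΣF_x = 0: P_x + 290 = 0 → P_x = -290.0 N.

P_x = -290.0 N, P_y = 50.50 N, Q_y = 89.50 N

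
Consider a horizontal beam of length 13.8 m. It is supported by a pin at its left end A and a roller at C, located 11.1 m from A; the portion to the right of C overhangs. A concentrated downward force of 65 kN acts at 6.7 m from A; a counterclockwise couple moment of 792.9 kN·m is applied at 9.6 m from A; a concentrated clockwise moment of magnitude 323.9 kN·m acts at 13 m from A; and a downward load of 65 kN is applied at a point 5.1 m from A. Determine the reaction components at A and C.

ΣM about A: C_y·11.1 − 65·6.7 + 792.9 − 323.9 − 65·5.1 = 0 → C_y = 298/11.1 = 26.8468 ≈ 26.85 kN.
ΣF_y = 0: A_y + 26.8468 − 65 − 65 = 0 → A_y = 103.2 kN.
ΣF_x = 0: no horizontal applied forces, so A_x = 0.

A_x = 0, A_y = 103.2 kN, C_y = 26.85 kN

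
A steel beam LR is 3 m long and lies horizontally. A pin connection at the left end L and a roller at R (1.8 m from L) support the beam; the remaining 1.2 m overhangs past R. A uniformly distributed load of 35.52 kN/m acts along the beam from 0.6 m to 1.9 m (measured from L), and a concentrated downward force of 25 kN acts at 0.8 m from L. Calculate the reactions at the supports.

Resultant of the distributed load: 35.52 × 1.3 = 46.176 kN at 1.25 m from L.
ΣM about L: R_y·1.8 − (35.52·1.3)·1.25 − 25·0.8 = 0 → R_y = 77.72/1.8 = 43.1778 ≈ 43.18 kN.
ΣF_y = 0: L_y + 43.1778 − 35.52·1.3 − 25 = 0 → L_y = 28.00 kN.
ΣF_x = 0: no horizontal applied forces, so L_x = 0.

L_x = 0, L_y = 28.00 kN, R_y = 43.18 kN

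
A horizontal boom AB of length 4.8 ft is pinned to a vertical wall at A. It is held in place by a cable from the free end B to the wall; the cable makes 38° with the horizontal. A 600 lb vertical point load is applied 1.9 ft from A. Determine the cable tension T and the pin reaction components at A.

ΣM about A: T·sin38°·4.8 − 600·1.9 = 0 → T = 1140/(4.8·0.615661) = 385.764 ≈ 385.8 lb.
ΣF_x = 0: A_x − T·cos38° = 0 → A_x = 385.764 × 0.788011 = 304.0 lb.
ΣF_y = 0: A_y + T·sin38° − 600 = 0 → A_y = 600 − 385.764 × 0.615661 = 362.5 lb.

T = 385.8 lb, A_x = 304.0 lb, A_y = 362.5 lb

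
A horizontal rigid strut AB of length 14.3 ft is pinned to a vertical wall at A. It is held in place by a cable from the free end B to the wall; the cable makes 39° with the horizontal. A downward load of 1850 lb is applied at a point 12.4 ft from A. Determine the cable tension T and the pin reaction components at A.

T = 2549 lb, A_x = 1981 lb, A_y = 245.8 lb

ΣM about A: T·sin39°·14.3 − 1850·12.4 = 0 → T = 22940/(14.3·0.62932) = 2549.09 ≈ 2549 lb.
ΣF_x = 0: A_x − T·cos39° = 0 → A_x = 2549.09 × 0.777146 = 1981 lb.
ΣF_y = 0: A_y + T·sin39° − 1850 = 0 → A_y = 1850 − 2549.09 × 0.62932 = 245.8 lb.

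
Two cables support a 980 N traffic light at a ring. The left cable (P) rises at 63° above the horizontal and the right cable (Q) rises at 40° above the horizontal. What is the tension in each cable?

T_P = 770.5 N, T_Q = 456.6 N

ΣF_x = 0: −T_P·cos63° + T_Q·cos40° = 0 → T_Q = 0.592643·T_P.
ΣF_y = 0: T_P·sin63° + T_Q·sin40° = 980.
Substitute: T_P·(0.891007 + 0.592643·0.642788) = 980 → T_P = 770.47 ≈ 770.5 N.
Then T_Q = 0.592643 × 770.47 = 456.6 N.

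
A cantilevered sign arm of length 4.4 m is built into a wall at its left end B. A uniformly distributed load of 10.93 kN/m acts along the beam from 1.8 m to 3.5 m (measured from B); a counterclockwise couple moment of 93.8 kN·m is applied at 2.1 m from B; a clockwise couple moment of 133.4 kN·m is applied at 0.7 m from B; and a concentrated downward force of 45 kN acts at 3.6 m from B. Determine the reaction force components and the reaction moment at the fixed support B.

Resultant of the distributed load: 10.93 × 1.7 = 18.581 kN at 2.65 m from B.
ΣF_x = 0: B_x = 0.
ΣF_y = 0: B_y − 10.93·1.7 − 45 = 0 → B_y = 63.58 kN.
ΣM about B: M_B − (10.93·1.7)·2.65 + 93.8 − 133.4 − 45·3.6 = 0 → M_B = 250.8 kN·m.

B_x = 0, B_y = 63.58 kN, M_B = 250.8 kN·m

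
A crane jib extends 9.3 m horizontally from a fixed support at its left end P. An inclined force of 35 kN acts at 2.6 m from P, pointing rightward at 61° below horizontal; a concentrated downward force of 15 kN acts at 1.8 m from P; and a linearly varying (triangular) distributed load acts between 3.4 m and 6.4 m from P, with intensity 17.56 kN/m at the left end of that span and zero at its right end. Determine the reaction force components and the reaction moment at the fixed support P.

Resultant of the triangular load: ½ × 17.56 × 3 = 26.34 kN, acting at 4.4 m from P (one-third of the span from the peak).
ΣF_x = 0: P_x + 35·cos61° = 0 → P_x = -16.97 kN.
ΣF_y = 0: P_y − 35·sin61° − 15 − ½·17.56·3 = 0 → P_y = 71.95 kN.
ΣM about P: M_P − 35·sin61°·2.6 − 15·1.8 − (½·17.56·3)·4.4 = 0 → M_P = 222.5 kN·m.

P_x = -16.97 kN, P_y = 71.95 kN, M_P = 222.5 kN·m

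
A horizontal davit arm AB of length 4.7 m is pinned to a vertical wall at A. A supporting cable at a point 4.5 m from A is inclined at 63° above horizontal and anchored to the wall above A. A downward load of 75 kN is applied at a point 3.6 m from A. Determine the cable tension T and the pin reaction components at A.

ΣM about A: T·sin63°·4.5 − 75·3.6 = 0 → T = 270/(4.5·0.891007) = 67.3395 ≈ 67.34 kN.
ΣF_x = 0: A_x − T·cos63° = 0 → A_x = 67.3395 × 0.45399 = 30.57 kN.
ΣF_y = 0: A_y + T·sin63° − 75 = 0 → A_y = 75 − 67.3395 × 0.891007 = 15.00 kN.

T = 67.34 kN, A_x = 30.57 kN, A_y = 15.00 kN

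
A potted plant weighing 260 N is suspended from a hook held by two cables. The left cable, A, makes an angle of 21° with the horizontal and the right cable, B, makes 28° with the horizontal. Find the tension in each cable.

T_A = 304.2 N, T_B = 321.6 N

ΣF_x = 0: −T_A·cos21° + T_B·cos28° = 0 → T_B = 1.05735·T_A.
ΣF_y = 0: T_A·sin21° + T_B·sin28° = 260.
Substitute: T_A·(0.358368 + 1.05735·0.469472) = 260 → T_A = 304.177 ≈ 304.2 N.
Then T_B = 1.05735 × 304.177 = 321.6 N.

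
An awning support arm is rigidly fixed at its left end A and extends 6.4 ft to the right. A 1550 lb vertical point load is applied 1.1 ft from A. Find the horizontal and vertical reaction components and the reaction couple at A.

A_x = 0, A_y = 1550 lb, M_A = 1705 lb·ft

ΣF_x = 0: A_x = 0.
ΣF_y = 0: A_y − 1550 = 0 → A_y = 1550 lb.
ΣM about A: M_A − 1550·1.1 = 0 → M_A = 1705 lb·ft.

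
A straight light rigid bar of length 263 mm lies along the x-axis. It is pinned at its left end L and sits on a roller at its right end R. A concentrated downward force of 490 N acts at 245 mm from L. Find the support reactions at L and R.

Taking moments about L: R_y·263 − 490·245 = 0 → R_y = 120050/263 = 456.464 ≈ 456.5 N.
ΣF_y = 0: L_y + 456.464 − 490 = 0 → L_y = 33.54 N.
ΣF_x = 0: no horizontal applied forces, so L_x = 0.

L_x = 0, L_y = 33.54 N, R_y = 456.5 N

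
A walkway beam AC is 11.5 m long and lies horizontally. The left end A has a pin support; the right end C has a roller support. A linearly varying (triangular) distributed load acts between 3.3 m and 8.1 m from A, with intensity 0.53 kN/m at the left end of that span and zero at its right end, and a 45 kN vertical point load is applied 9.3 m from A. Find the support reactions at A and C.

Resultant of the triangular load: ½ × 0.53 × 4.8 = 1.272 kN, acting at 4.9 m from A (one-third of the span from the peak).
Taking moments about A: C_y·11.5 − (½·0.53·4.8)·4.9 − 45·9.3 = 0 → C_y = 424.7328/11.5 = 36.9333 ≈ 36.93 kN.
ΣF_y = 0: A_y + 36.9333 − ½·0.53·4.8 − 45 = 0 → A_y = 9.339 kN.
ΣF_x = 0: no horizontal applied forces, so A_x = 0.

A_x = 0, A_y = 9.339 kN, C_y = 36.93 kN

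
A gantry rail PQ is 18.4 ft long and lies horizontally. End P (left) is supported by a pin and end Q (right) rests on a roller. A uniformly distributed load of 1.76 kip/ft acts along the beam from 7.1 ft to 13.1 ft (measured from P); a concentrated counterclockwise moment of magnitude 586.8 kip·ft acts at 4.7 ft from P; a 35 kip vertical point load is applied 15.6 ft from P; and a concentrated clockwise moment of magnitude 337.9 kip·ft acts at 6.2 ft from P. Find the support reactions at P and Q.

Resultant of the distributed load: 1.76 × 6 = 10.56 kip at 10.1 ft from P.
ΣM about P: Q_y·18.4 − (1.76·6)·10.1 + 586.8 − 35·15.6 − 337.9 = 0 → Q_y = 403.756/18.4 = 21.9433 ≈ 21.94 kip.
ΣF_y = 0: P_y + 21.9433 − 1.76·6 − 35 = 0 → P_y = 23.62 kip.
ΣF_x = 0: no horizontal applied forces, so P_x = 0.

P_x = 0, P_y = 23.62 kip, Q_y = 21.94 kip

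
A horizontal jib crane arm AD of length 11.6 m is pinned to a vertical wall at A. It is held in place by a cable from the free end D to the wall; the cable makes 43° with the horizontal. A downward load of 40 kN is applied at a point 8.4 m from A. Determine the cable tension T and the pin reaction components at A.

T = 42.47 kN, A_x = 31.06 kN, A_y = 11.03 kN

ΣM about A: T·sin43°·11.6 − 40·8.4 = 0 → T = 336/(11.6·0.681998) = 42.4716 ≈ 42.47 kN.
ΣF_x = 0: A_x − T·cos43° = 0 → A_x = 42.4716 × 0.731354 = 31.06 kN.
ΣF_y = 0: A_y + T·sin43° − 40 = 0 → A_y = 40 − 42.4716 × 0.681998 = 11.03 kN.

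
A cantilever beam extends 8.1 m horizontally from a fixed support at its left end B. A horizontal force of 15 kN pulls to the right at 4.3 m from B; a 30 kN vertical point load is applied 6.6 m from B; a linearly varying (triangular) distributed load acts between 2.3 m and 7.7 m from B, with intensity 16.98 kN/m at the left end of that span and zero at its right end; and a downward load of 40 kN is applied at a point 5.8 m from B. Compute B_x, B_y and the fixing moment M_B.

B_x = -15.00 kN, B_y = 115.8 kN, M_B = 618.0 kN·m

Resultant of the triangular load: ½ × 16.98 × 5.4 = 45.846 kN, acting at 4.1 m from B (one-third of the span from the peak).
ΣF_x = 0: B_x + 15 = 0 → B_x = -15.00 kN.
ΣF_y = 0: B_y − 30 − ½·16.98·5.4 − 40 = 0 → B_y = 115.8 kN.
ΣM about B: M_B − 30·6.6 − (½·16.98·5.4)·4.1 − 40·5.8 = 0 → M_B = 618.0 kN·m.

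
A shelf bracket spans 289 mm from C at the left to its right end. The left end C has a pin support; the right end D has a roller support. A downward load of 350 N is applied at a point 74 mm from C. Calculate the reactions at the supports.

Moments about C: D_y·289 − 350·74 = 0 → D_y = 25900/289 = 89.6194 ≈ 89.62 N.
ΣF_y = 0: C_y + 89.6194 − 350 = 0 → C_y = 260.4 N.
ΣF_x = 0: no horizontal applied forces, so C_x = 0.

C_x = 0, C_y = 260.4 N, D_y = 89.62 N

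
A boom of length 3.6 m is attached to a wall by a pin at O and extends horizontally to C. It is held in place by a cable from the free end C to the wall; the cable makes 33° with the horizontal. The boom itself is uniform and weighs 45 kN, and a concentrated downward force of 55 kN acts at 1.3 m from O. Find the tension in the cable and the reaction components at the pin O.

T = 77.78 kN, O_x = 65.23 kN, O_y = 57.64 kN

ΣM about O: T·sin33°·3.6 − 45·1.8 − 55·1.3 = 0 → T = 152.5/(3.6·0.544639) = 77.7783 ≈ 77.78 kN.
ΣF_x = 0: O_x − T·cos33° = 0 → O_x = 77.7783 × 0.838671 = 65.23 kN.
ΣF_y = 0: O_y + T·sin33° − 45 − 55 = 0 → O_y = 100 − 77.7783 × 0.544639 = 57.64 kN.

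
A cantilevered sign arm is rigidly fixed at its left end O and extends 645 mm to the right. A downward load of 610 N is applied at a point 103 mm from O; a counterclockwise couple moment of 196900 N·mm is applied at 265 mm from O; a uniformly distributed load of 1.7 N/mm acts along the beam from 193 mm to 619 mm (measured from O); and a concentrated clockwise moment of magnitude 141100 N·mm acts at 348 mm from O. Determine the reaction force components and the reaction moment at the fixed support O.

Resultant of the distributed load: 1.7 × 426 = 724.2 N at 406 mm from O.
ΣF_x = 0: O_x = 0.
ΣF_y = 0: O_y − 610 − 1.7·426 = 0 → O_y = 1334 N.
ΣM about O: M_O − 610·103 + 196900 − (1.7·426)·406 − 141100 = 0 → M_O = 301100 N·mm.

O_x = 0, O_y = 1334 N, M_O = 301100 N·mm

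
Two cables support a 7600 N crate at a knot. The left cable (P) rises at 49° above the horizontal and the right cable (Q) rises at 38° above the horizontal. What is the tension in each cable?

T_P = 5997 N, T_Q = 4993 N

ΣF_x = 0: −T_P·cos49° + T_Q·cos38° = 0 → T_Q = 0.832551·T_P.
ΣF_y = 0: T_P·sin49° + T_Q·sin38° = 7600.
Substitute: T_P·(0.75471 + 0.832551·0.615661) = 7600 → T_P = 5997.1 ≈ 5997 N.
Then T_Q = 0.832551 × 5997.1 = 4993 N.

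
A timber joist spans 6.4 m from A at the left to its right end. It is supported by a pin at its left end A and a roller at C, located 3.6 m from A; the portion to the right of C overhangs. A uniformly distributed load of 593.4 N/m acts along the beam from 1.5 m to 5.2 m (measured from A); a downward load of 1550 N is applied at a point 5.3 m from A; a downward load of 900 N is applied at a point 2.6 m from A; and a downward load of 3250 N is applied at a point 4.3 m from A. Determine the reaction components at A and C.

A_x = 0, A_y = -961.4 N, C_y = 8857 N

Resultant of the distributed load: 593.4 × 3.7 = 2195.58 N at 3.35 m from A.
Taking moments about A: C_y·3.6 − (593.4·3.7)·3.35 − 1550·5.3 − 900·2.6 − 3250·4.3 = 0 → C_y = 31885.193/3.6 = 8857 N.
ΣF_y = 0: A_y + 8857 − 593.4·3.7 − 1550 − 900 − 3250 = 0 → A_y = -961.4 N.
ΣF_x = 0: no horizontal applied forces, so A_x = 0.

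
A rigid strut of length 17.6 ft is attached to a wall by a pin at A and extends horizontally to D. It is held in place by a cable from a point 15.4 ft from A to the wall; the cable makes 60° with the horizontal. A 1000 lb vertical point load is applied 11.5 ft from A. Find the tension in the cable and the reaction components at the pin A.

T = 862.3 lb, A_x = 431.1 lb, A_y = 253.2 lb

ΣM about A: T·sin60°·15.4 − 1000·11.5 = 0 → T = 11500/(15.4·0.866025) = 862.277 ≈ 862.3 lb.
ΣF_x = 0: A_x − T·cos60° = 0 → A_x = 862.277 × 0.5 = 431.1 lb.
ΣF_y = 0: A_y + T·sin60° − 1000 = 0 → A_y = 1000 − 862.277 × 0.866025 = 253.2 lb.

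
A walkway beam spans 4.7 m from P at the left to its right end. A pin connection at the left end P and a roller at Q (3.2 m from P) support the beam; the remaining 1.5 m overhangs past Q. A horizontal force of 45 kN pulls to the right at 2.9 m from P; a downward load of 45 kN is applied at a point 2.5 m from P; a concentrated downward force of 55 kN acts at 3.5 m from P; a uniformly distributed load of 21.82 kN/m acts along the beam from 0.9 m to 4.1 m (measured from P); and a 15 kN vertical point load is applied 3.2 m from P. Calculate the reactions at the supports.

Resultant of the distributed load: 21.82 × 3.2 = 69.824 kN at 2.5 m from P.
Taking moments about P: Q_y·3.2 − 45·2.5 − 55·3.5 − (21.82·3.2)·2.5 − 15·3.2 = 0 → Q_y = 527.56/3.2 = 164.862 ≈ 164.9 kN.
ΣF_y = 0: P_y + 164.862 − 45 − 55 − 21.82·3.2 − 15 = 0 → P_y = 19.96 kN.
ΣF_x = 0: P_x + 45 = 0 → P_x = -45.00 kN.

P_x = -45.00 kN, P_y = 19.96 kN, Q_y = 164.9 kN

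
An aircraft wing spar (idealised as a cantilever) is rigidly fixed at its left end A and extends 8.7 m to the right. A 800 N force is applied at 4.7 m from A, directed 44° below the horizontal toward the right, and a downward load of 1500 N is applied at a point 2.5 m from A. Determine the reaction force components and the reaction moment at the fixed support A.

ΣF_x = 0: A_x + 800·cos44° = 0 → A_x = -575.5 N.
ΣF_y = 0: A_y − 800·sin44° − 1500 = 0 → A_y = 2056 N.
ΣM about A: M_A − 800·sin44°·4.7 − 1500·2.5 = 0 → M_A = 6362 N·m.

A_x = -575.5 N, A_y = 2056 N, M_A = 6362 N·m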